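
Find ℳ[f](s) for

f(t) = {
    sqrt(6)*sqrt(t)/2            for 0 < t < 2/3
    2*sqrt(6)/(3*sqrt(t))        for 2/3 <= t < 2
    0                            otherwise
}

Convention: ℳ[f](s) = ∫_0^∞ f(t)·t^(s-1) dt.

the common scale on t comes off first: sqrt(t) on [0, 1); 2/sqrt(t) on [1, 3)
undo the shared t-power: t**(3/2) on [0, 1); 2*sqrt(t) on [1, 3)
slice at 2/3, transform all 2 pieces, and sum them
segment [0, 2/3) carries sqrt(6)*sqrt(t)/2; integrate it
for t in [2/3, 2): the term is ∫ 2*sqrt(6)/(3*sqrt(t))·t^(s-1)

(2/3)**(s + 1)*(3**(s + 1/2)*(4*s + 2) - 6*s - 9)/((2*s - 1)*(2*s + 1))
  Re(s) > -1/2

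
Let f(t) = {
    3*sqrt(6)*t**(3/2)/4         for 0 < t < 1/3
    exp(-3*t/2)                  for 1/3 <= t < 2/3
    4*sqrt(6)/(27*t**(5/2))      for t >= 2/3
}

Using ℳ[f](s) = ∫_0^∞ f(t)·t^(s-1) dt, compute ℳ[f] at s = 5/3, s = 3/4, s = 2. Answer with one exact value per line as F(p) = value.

the common scale on t comes off first: 3*sqrt(3)*t**(3/2) on [0, 1/6); exp(-3*t) on [1/6, 1/3); sqrt(3)/(27*t**(5/2)) on [1/3, ∞)
peel off the common scale on t: t**(3/2) on [0, 1/2); exp(-t) on [1/2, 1); t**(-5/2) on [1, ∞)
decompose at 1/3, 2/3; ℳ[f](s) sums the 3 pieces' integrals
the [0, 1/3) slice contributes ∫ 3*sqrt(6)*t**(3/2)/4·t^(s-1) dt
segment [1/3, 2/3) carries exp(-3*t/2); integrate it
segment [2/3, ∞) carries 4*sqrt(6)/(27*t**(5/2)); integrate it

F(5/3) = 3**(1/3)*(-380*2**(2/3)*uppergamma(5/3, 1) + 15*sqrt(2) + 380*2**(2/3)*uppergamma(5/3, 1/2) + 456*2**(2/3))/1710
F(3/4) = 3**(1/4)*(-63*2**(3/4)*uppergamma(3/4, 1) + 7*sqrt(2) + 36*2**(3/4) + 63*2**(3/4)*uppergamma(3/4, 1/2))/189
F(2) = -8*exp(-1)/9 + sqrt(2)/126 + 2*exp(-1/2)/3 + 8/9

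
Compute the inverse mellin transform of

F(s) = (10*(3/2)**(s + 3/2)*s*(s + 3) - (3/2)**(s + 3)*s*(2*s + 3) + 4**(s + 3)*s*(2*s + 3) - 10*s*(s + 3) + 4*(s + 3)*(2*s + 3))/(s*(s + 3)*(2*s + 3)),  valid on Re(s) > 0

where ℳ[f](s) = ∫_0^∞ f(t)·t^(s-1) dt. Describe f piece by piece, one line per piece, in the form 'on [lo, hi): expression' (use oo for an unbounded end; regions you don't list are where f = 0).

on [0, 1): 4
on [1, 3/2): 5*t**(3/2)
on [3/2, 4): t**3

f breaks at 1, 3/2 into 3 integrals to sum
piece [0, 1): integrate 4 against the kernel
on [1, 3/2): add ∫ 5*t**(3/2)·t^(s-1) dt
segment [3/2, 4) carries t**3; integrate it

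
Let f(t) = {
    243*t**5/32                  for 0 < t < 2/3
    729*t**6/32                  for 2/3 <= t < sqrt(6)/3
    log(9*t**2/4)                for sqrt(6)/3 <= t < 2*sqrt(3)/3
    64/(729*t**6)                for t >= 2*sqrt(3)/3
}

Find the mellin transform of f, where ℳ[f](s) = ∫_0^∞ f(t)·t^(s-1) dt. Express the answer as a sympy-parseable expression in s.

2**(-s/2 - 1)*(324*2**(s/2 + 1)*(s/2 - 3)*(s/2 + 3)*(-s + (s + 2)**2/4 - 1) - 324*2**(s/2 + 1)*(s/2 - 3)*(s + 5)*(-s + (s + 2)**2/4 - 1) - 54*3**(s/2 + 1)*(s/2 - 3)*(s/2 + 3)*(s + 2)*(s + 5)*log(3) + 54*3**(s/2 + 1)*(s/2 - 3)*(s/2 + 3)*(s + 2)*(s + 5)*log(2) - 108*3**(s/2 + 1)*(s/2 - 3)*(s/2 + 3)*(s + 5)*log(2) + 108*3**(s/2 + 1)*(s/2 - 3)*(s/2 + 3)*(s + 5) + 108*3**(s/2 + 1)*(s/2 - 3)*(s/2 + 3)*(s + 5)*log(3) + 729*3**(s/2 + 1)*(s/2 - 3)*(s + 5)*(-s + (s + 2)**2/4 - 1) + 27*6**(s/2 + 1)*(s/2 - 3)*(s/2 + 3)*(s + 2)*(s + 5)*log(3) - 54*6**(s/2 + 1)*(s/2 - 3)*(s/2 + 3)*(s + 5)*log(3) - 54*6**(s/2 + 1)*(s/2 - 3)*(s/2 + 3)*(s + 5) - 2*6**(s/2 + 1)*(s/2 + 3)*(s + 5)*(-s + (s + 2)**2/4 - 1))/(324*(3/2)**s*(s/2 - 3)*(s/2 + 3)*(s + 5)*(-s + (s + 2)**2/4 - 1))
  -5 < Re(s) < 6

the common scale on t comes off first: t**5 on [0, 1); 2*t**6 on [1, sqrt(6)/2); log(t**2) on [sqrt(6)/2, sqrt(3)); …
remove the shared t-power first: t**3 on [0, 1); 2*t**4 on [1, sqrt(6)/2); log(t**2)/t**2 on [sqrt(6)/2, sqrt(3)); …
remove the power substitution first: t**(3/2) on [0, 1); 2*t**2 on [1, 3/2); log(t)/t on [3/2, 3); …
along the cuts 2/3, sqrt(6)/3, 2*sqrt(3)/3, ℳ[f](s) splits into 4 integrals
piece [0, 2/3): integrate 243*t**5/32 against the kernel
between 2/3 and sqrt(6)/3 the integrand is 729*t**6/32·t^(s-1)
between sqrt(6)/3 and 2*sqrt(3)/3 the integrand is log(9*t**2/4)·t^(s-1)
[2*sqrt(3)/3, ∞) adds the kernel integral of 64/(729*t**6)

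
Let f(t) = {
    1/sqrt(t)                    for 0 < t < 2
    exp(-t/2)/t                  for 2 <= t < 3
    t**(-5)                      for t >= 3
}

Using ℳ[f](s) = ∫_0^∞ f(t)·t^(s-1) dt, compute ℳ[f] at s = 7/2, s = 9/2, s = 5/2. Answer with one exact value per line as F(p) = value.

invert the shared t-power to get sqrt(t) on [0, 2); exp(-t/2) on [2, 3); t**(-4) on [3, ∞)
slice at 2, 3, transform all 3 pieces, and sum them
between 0 and 2 the integrand is 1/sqrt(t)·t^(s-1)
for t in [2, 3): the term is ∫ exp(-t/2)/t·t^(s-1)
segment 3 to ∞ holds t**(-5); add its integral

F(7/2) = -12*sqrt(3)*exp(-3/2) - 3*sqrt(2)*sqrt(pi)*erfc(sqrt(6)/2) + 2*sqrt(3)/27 + 3*sqrt(2)*sqrt(pi)*erfc(1) + 8/3 + 10*sqrt(2)*exp(-1)
F(9/2) = -78*sqrt(3)*exp(-3/2) - 15*sqrt(2)*sqrt(pi)*erfc(sqrt(6)/2) + 2*sqrt(3)/3 + 4 + 15*sqrt(2)*sqrt(pi)*erfc(1) + 58*sqrt(2)*exp(-1)
F(5/2) = -2*sqrt(3)*exp(-3/2) - sqrt(2)*sqrt(pi)*erfc(sqrt(6)/2) + 2*sqrt(3)/135 + sqrt(2)*sqrt(pi)*erfc(1) + 2*sqrt(2)*exp(-1) + 2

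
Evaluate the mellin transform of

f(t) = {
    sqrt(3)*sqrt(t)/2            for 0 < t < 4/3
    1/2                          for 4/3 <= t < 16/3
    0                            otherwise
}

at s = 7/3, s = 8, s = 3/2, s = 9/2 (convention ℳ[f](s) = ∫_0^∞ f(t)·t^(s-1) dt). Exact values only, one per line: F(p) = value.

back out the common scale on t: sqrt(2)*sqrt(t)/2 on [0, 2); 1/2 on [2, 8)
strip the common scale on t: sqrt(t) on [0, 1); 1/2 on [1, 4)
peel off the power substitution: t on [0, 1); 1/2 on [1, 2)
along the cuts 4/3, ℳ[f](s) splits into 2 integrals
segment 0 to 4/3 holds sqrt(3)*sqrt(t)/2; add its integral
on [4/3, 16/3): add ∫ 1/2·t^(s-1) dt

F(7/3) = 88*6**(2/3)/1071 + 256*18**(1/3)/63
F(8) = 4563464192/111537
F(3/2) = 68*sqrt(3)/27
F(9/2) = 1312768*sqrt(3)/10935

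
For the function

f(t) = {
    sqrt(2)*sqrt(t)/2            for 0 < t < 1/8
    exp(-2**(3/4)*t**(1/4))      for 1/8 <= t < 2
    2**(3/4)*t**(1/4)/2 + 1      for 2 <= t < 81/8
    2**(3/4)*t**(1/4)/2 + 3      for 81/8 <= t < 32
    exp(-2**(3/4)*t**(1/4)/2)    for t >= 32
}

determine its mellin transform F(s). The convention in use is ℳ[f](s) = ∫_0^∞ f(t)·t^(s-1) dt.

(40*2**(8*s)*s*(2*s + 1) + 6*2**(8*s)*(2*s + 1) + 8*2**(4*s)*s*(2*s + 1)*(4*s + 1)*uppergamma(4*s, 2) - 16*2**(4*s)*s*(2*s + 1) - 2*2**(4*s)*(2*s + 1) - 16*81**s*s*(2*s + 1) - 4*81**s*(2*s + 1) + 8*s*(2*s + 1)*(4*s + 1)*uppergamma(4*s, 1) - 8*s*(2*s + 1)*(4*s + 1)*uppergamma(4*s, 2) + s*(4*s + 1))/(2*2**(3*s)*s*(2*s + 1)*(4*s + 1))
  Re(s) > -1/2

strip the common scale on t: sqrt(t) on [0, 1/16); exp(-2*t**(1/4)) on [1/16, 1); t**(1/4) + 1 on [1, 81/16); …
peel off the power substitution: t on [0, 1/4); exp(-2*sqrt(t)) on [1/4, 1); sqrt(t) + 1 on [1, 9/4); …
remove the power substitution first: t**2 on [0, 1/2); exp(-2*t) on [1/2, 1); t + 1 on [1, 3/2); …
f breaks at 1/8, 2, 81/8, 32 into 5 integrals to sum
∫ sqrt(2)*sqrt(t)/2·t^(s-1) over [0, 1/8)
on [1/8, 2) integrate f = exp(-2**(3/4)*t**(1/4)) against the kernel
over [2, 81/8), the kernel integral of (2**(3/4)*t**(1/4)/2 + 1) enters the sum
segment [81/8, 32) carries (2**(3/4)*t**(1/4)/2 + 3); integrate it
segment 32 to ∞ holds exp(-2**(3/4)*t**(1/4)/2); add its integral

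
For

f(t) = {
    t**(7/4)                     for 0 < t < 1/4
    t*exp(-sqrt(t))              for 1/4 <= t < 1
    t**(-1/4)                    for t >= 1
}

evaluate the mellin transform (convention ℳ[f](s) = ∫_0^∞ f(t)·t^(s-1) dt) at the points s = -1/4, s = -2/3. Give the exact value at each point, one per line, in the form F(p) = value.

F(-1/4) = -2*exp(-1) - sqrt(pi)*erfc(1) + sqrt(pi)*erfc(sqrt(2)/2) + sqrt(2)*exp(-1/2) + 25/12
F(-2/3) = -2*uppergamma(2/3, 1) + 3*2**(5/6)/26 + 12/11 + 2*uppergamma(2/3, 1/2)

the power substitution comes off first: t**(7/2) on [0, 1/2); t**2*exp(-t) on [1/2, 1); 1/sqrt(t) on [1, ∞)
strip the shared t-power: t**(3/2) on [0, 1/2); exp(-t) on [1/2, 1); t**(-5/2) on [1, ∞)
breakpoints 1/4, 1: one integral from each of the 3 segments
over [0, 1/4), the kernel integral of t**(7/4) enters the sum
over [1/4, 1), the kernel integral of t*exp(-sqrt(t)) enters the sum
over [1, ∞), the kernel integral of t**(-1/4) enters the sum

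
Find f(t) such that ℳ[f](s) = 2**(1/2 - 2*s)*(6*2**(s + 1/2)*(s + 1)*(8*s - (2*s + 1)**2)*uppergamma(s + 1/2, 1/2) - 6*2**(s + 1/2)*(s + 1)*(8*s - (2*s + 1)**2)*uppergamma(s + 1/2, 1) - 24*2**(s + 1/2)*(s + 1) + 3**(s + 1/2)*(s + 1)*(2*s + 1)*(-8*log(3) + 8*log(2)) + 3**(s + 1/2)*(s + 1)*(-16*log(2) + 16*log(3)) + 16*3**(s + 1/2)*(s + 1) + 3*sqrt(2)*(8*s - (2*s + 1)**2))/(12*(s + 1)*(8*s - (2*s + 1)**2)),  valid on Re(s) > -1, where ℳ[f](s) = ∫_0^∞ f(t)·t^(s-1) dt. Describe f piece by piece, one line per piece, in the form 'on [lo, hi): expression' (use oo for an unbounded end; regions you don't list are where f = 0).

on [0, 1/4): 2*t
on [1/4, 1/2): sqrt(2)*sqrt(t)*exp(-2*t)
on [1/2, 3/4): sqrt(2)*log(2*t)/(2*sqrt(t))

back out the common scale on t: t on [0, 1/2); sqrt(t)*exp(-t) on [1/2, 1); log(t)/sqrt(t) on [1, 3/2)
remove the shared t-power first: sqrt(t) on [0, 1/2); exp(-t) on [1/2, 1); log(t)/t on [1, 3/2)
linearity at 1/4, 1/2 turns ℳ[f](s) into 3 summed integrals
[0, 1/4) adds the kernel integral of 2*t
over [1/4, 1/2), the kernel integral of sqrt(2)*sqrt(t)*exp(-2*t) enters the sum
piece [1/2, 3/4): integrate sqrt(2)*log(2*t)/(2*sqrt(t)) against the kernel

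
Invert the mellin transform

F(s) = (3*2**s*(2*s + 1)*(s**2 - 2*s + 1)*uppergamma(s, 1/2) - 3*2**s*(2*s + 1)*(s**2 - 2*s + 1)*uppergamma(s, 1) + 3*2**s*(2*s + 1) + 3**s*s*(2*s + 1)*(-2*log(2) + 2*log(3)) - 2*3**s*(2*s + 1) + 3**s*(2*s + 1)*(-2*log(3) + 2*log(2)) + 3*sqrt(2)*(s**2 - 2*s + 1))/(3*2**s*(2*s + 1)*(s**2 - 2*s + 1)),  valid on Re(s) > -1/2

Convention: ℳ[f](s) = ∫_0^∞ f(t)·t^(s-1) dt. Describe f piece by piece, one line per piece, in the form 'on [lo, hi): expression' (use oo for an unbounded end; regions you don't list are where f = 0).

on [0, 1/2): sqrt(t)
on [1/2, 1): exp(-t)
on [1, 3/2): log(t)/t

the 3 pieces separated at 1/2, 1 each add one integral
for t in [0, 1/2): the term is ∫ sqrt(t)·t^(s-1)
the [1/2, 1) slice contributes ∫ exp(-t)·t^(s-1) dt
∫ log(t)/t·t^(s-1) over [1, 3/2)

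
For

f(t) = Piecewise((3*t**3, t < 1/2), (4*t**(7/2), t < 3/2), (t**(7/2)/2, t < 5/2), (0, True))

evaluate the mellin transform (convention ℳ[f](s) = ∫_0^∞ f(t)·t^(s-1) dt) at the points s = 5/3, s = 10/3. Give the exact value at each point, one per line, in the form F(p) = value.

F(5/3) = -3*2**(5/6)/248 + 9*2**(1/3)/448 + 5103*2**(5/6)*3**(1/6)/1984 + 9375*2**(5/6)*5**(1/6)/1984
F(10/3) = -3*2**(1/6)/656 + 9*2**(2/3)/2432 + 15309*2**(1/6)*3**(5/6)/5248 + 46875*2**(1/6)*5**(5/6)/5248

decompose at 1/2, 3/2; ℳ[f](s) sums the 3 pieces' integrals
the [0, 1/2) slice contributes ∫ 3*t**3·t^(s-1) dt
segment 1/2 to 3/2 holds 4*t**(7/2); add its integral
∫ over [3/2, 5/2) of t**(7/2)/2·t^(s-1) joins the sum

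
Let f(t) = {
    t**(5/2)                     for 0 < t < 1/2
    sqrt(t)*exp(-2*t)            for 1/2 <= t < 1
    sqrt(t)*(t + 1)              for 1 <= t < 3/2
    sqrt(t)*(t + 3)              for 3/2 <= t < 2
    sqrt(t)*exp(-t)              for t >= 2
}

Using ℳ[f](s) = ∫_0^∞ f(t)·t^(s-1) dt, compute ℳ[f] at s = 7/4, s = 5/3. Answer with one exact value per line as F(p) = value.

F(7/4) = 2**(3/4)*(-15912*3**(1/4) - 5984*2**(1/4) - 1989*uppergamma(9/4, 2) + 117 + 1989*uppergamma(9/4, 1) + 7956*2**(1/4)*uppergamma(9/4, 2) + 62016*sqrt(2))/15912
F(5/3) = 2**(5/6)*(-102600*3**(1/6) - 38400*2**(1/6) - 12350*uppergamma(13/6, 2) + 741 + 12350*uppergamma(13/6, 1) + 49400*2**(1/6)*uppergamma(13/6, 2) + 398400*2**(1/3))/98800

remove the shared t-power first: t**2 on [0, 1/2); exp(-2*t) on [1/2, 1); t + 1 on [1, 3/2); …
treat the 5 regions marked off by 1/2, 1, 3/2, 2 separately and sum
between 0 and 1/2 the integrand is t**(5/2)·t^(s-1)
over [1/2, 1), the kernel integral of sqrt(t)*exp(-2*t) enters the sum
∫ sqrt(t)*(t + 1)·t^(s-1) over [1, 3/2)
on [3/2, 2) integrate f = sqrt(t)*(t + 3) against the kernel
on [2, ∞) integrate f = sqrt(t)*exp(-t) against the kernel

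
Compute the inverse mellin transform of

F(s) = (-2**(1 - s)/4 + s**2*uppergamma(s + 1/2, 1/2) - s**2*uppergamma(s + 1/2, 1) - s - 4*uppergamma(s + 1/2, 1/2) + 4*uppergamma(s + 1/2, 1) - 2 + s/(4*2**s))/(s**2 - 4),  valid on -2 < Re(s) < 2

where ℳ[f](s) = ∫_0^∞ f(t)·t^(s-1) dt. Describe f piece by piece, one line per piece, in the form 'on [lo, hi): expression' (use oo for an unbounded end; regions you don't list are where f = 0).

peel off the shared t-power: t**(3/2) on [0, 1/2); exp(-t) on [1/2, 1); t**(-5/2) on [1, ∞)
linearity at 1/2, 1 turns ℳ[f](s) into 3 summed integrals
∫ over [0, 1/2) of t**2·t^(s-1) joins the sum
for t in [1/2, 1): the term is ∫ sqrt(t)*exp(-t)·t^(s-1)
piece [1, ∞): integrate t**(-2) against the kernel

on [0, 1/2): t**2
on [1/2, 1): sqrt(t)*exp(-t)
on [1, oo): t**(-2)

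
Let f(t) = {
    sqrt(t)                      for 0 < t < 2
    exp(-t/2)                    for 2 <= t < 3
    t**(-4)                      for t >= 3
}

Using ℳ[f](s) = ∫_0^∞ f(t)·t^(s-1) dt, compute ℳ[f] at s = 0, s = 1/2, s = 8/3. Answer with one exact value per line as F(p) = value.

F(0) = Ei(-3/2) + 1/324 - Ei(-1) + 2*sqrt(2)
F(1/2) = -sqrt(2)*sqrt(pi)*erfc(sqrt(6)/2) + 2*sqrt(3)/567 + sqrt(2)*sqrt(pi)*erfc(1) + 2
F(8/3) = -4*2**(2/3)*uppergamma(8/3, 3/2) + 3**(2/3)/12 + 48*2**(1/6)/19 + 4*2**(2/3)*uppergamma(8/3, 1)

integrate the 3 segments split at 2, 3, then add the results
on [0, 2): add ∫ sqrt(t)·t^(s-1) dt
over [2, 3), the kernel integral of exp(-t/2) enters the sum
on [3, ∞) integrate f = t**(-4) against the kernel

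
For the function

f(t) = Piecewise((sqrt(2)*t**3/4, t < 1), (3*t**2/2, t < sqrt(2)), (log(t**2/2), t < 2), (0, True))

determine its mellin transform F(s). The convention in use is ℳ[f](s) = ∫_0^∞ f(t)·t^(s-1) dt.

the power substitution comes off first: sqrt(2)*t**(3/2)/4 on [0, 1); 3*t/2 on [1, 2); log(t/2) on [2, 4)
invert the common scale on t to get t**(3/2) on [0, 1/2); 3*t on [1/2, 1); log(t) on [1, 2)
split f at 1, sqrt(2): ℳ[f](s) collects 3 kernel integrals
∫ sqrt(2)*t**3/4·t^(s-1) over [0, 1)
over [1, sqrt(2)), the kernel integral of 3*t**2/2 enters the sum
piece [sqrt(2), 2): integrate log(t**2/2) against the kernel

(12*2**(s/2)*s**2*(s + 3) + 8*2**(s/2)*(s + 2)*(s + 3) + 4*2**s*s*(s + 2)*(s + 3)*log(2) - 8*2**s*(s + 2)*(s + 3) + sqrt(2)*s**2*(s + 2) - 6*s**2*(s + 3))/(4*s**2*(s + 2)*(s + 3))
  Re(s) > -3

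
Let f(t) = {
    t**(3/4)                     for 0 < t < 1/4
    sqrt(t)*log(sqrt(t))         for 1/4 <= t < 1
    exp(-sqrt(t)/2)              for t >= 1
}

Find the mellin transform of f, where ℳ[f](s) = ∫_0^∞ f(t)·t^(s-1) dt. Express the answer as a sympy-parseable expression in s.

remove the power substitution first: t**(3/2) on [0, 1/2); t*log(t) on [1/2, 1); exp(-t/2) on [1, ∞)
breakpoints 1/4, 1: one integral from each of the 3 segments
[0, 1/4) adds the kernel integral of t**(3/4)
for t in [1/4, 1): the term is ∫ sqrt(t)*log(sqrt(t))·t^(s-1)
over [1, ∞), the kernel integral of exp(-sqrt(t)/2) enters the sum

(2*2**(4*s)*(4*s + 3)*(4*s**2 + 4*s + 1)*uppergamma(2*s, 1/2) - 2*2**(2*s)*(4*s + 3) + s*(4*s + 3)*log(4) + 4*s + (4*s + 3)*log(2) + sqrt(2)*(4*s**2 + 4*s + 1) + 3)/(4**s*(4*s + 3)*(4*s**2 + 4*s + 1))
  Re(s) > -3/4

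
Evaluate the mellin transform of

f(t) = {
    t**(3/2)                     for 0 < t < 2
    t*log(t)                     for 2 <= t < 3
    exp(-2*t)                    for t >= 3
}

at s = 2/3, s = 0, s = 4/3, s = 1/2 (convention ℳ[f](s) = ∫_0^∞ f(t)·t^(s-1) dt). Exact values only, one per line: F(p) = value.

split f at 2, 3: ℳ[f](s) collects 3 kernel integrals
for t in [0, 2): the term is ∫ t**(3/2)·t^(s-1)
on [2, 3): add ∫ t*log(t)·t^(s-1) dt
∫ over [3, ∞) of exp(-2*t)·t^(s-1) joins the sum

F(2/3) = -27*3**(2/3)/25 - 6*2**(2/3)*log(2)/5 + 2**(1/3)*uppergamma(2/3, 6)/2 + 18*2**(2/3)/25 + 24*2**(1/6)/13 + 9*3**(2/3)*log(3)/5
F(0) = -1 - Ei(-6) + 4*sqrt(2)/3 + log(27/4)
F(4/3) = -81*3**(1/3)/49 - 12*2**(1/3)*log(2)/7 + 2**(2/3)*uppergamma(4/3, 6)/4 + 36*2**(1/3)/49 + 24*2**(5/6)/17 + 27*3**(1/3)*log(3)/7
F(1/2) = -4*sqrt(3)/3 + sqrt(2)*sqrt(pi)*erfc(sqrt(6))/2 + 8*sqrt(2)/9 + 2 + log(3**(2*sqrt(3))/2**(4*sqrt(2)/3))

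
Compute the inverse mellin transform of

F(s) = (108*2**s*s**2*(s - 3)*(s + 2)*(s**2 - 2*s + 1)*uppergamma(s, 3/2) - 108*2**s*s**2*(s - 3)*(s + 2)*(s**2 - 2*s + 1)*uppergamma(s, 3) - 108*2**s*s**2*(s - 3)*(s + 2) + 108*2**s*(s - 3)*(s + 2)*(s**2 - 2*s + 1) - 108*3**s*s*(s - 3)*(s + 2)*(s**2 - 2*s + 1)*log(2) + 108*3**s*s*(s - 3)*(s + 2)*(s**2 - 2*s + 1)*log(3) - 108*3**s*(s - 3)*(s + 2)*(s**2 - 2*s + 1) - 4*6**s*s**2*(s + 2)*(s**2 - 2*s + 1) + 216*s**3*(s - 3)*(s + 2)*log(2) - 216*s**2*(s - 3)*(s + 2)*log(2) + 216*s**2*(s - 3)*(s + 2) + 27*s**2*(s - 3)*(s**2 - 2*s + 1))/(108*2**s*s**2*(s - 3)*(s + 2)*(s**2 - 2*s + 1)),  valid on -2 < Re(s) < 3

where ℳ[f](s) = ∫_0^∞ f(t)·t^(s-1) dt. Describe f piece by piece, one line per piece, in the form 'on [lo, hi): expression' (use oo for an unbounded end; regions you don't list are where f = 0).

f breaks at 1/2, 1, 3/2, 3 into 5 integrals to sum
segment [0, 1/2) carries t**2; integrate it
∫ log(t)/t·t^(s-1) over [1/2, 1)
for t in [1, 3/2): the term is ∫ log(t)·t^(s-1)
for t in [3/2, 3): the term is ∫ exp(-t)·t^(s-1)
the [3, ∞) slice contributes ∫ t**(-3)·t^(s-1) dt

on [0, 1/2): t**2
on [1/2, 1): log(t)/t
on [1, 3/2): log(t)
on [3/2, 3): exp(-t)
on [3, oo): t**(-3)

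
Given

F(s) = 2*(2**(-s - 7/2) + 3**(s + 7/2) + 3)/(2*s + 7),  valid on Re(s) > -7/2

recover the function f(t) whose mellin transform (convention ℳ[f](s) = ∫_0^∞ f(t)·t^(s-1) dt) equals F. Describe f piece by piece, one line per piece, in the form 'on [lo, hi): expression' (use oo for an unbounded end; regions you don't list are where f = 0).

on [0, 1/2): 5*t**(7/2)
on [1/2, 1): 4*t**(7/2)
on [1, 3): t**(7/2)

split f at 1/2, 1: ℳ[f](s) collects 3 kernel integrals
the [0, 1/2) slice contributes ∫ 5*t**(7/2)·t^(s-1) dt
segment [1/2, 1) carries 4*t**(7/2); integrate it
for t in [1, 3): the term is ∫ t**(7/2)·t^(s-1)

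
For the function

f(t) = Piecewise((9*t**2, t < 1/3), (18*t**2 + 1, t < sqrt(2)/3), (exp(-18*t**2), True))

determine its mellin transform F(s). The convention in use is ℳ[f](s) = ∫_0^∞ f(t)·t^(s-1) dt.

(2**(s/2)*s*(s/2 + 1)*uppergamma(s/2, 4)/2 - 4**(s/2)*s - 4**(s/2) + 5*8**(s/2)*s/2 + 8**(s/2))/(3**s*4**(s/2)*s*(s/2 + 1))
  Re(s) > -2

undo the common scale on t: t**2 on [0, 1); 2*t**2 + 1 on [1, sqrt(2)); exp(-2*t**2) on [sqrt(2), ∞)
invert the power substitution to get t on [0, 1); 2*t + 1 on [1, 2); exp(-2*t) on [2, ∞)
summing 3 kernel integrals split by 1/3, sqrt(2)/3 yields ℳ[f](s)
for t in [0, 1/3): the term is ∫ 9*t**2·t^(s-1)
segment [1/3, sqrt(2)/3) carries (18*t**2 + 1); integrate it
on [sqrt(2)/3, ∞): add ∫ exp(-18*t**2)·t^(s-1) dt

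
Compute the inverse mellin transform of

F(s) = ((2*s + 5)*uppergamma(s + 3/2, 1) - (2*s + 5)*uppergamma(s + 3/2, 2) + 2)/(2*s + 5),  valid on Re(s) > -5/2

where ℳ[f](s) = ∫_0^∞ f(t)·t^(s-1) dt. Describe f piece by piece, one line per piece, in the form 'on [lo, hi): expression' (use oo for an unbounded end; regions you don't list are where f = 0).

on [0, 1): t**(5/2)
on [1, 2): t**(3/2)*exp(-t)

undo the shared t-power: t**2 on [0, 1); t*exp(-t) on [1, 2)
peel off the shared t-power: t on [0, 1); exp(-t) on [1, 2)
summing 2 kernel integrals split by 1 yields ℳ[f](s)
the [0, 1) slice contributes ∫ t**(5/2)·t^(s-1) dt
over [1, 2), the kernel integral of t**(3/2)*exp(-t) enters the sum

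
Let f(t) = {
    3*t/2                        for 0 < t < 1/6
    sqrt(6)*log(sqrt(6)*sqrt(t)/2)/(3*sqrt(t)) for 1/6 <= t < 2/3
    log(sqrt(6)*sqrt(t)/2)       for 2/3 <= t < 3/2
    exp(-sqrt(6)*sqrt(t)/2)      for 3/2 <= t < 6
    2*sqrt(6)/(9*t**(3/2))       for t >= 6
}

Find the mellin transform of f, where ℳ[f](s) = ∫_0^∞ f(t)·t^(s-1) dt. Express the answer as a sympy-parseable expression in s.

undo the common scale on t: t on [0, 1/4); log(sqrt(t))/sqrt(t) on [1/4, 1); log(sqrt(t)) on [1, 9/4); …
remove the power substitution first: t**2 on [0, 1/2); log(t)/t on [1/2, 1); log(t) on [1, 3/2); …
linearity at 1/6, 2/3, 3/2, 6 turns ℳ[f](s) into 5 summed integrals
on [0, 1/6) integrate f = 3*t/2 against the kernel
on [1/6, 2/3) integrate f = sqrt(6)*log(sqrt(6)*sqrt(t)/2)/(3*sqrt(t)) against the kernel
segment [2/3, 3/2) carries log(sqrt(6)*sqrt(t)/2); integrate it
segment 3/2 to 6 holds exp(-sqrt(6)*sqrt(t)/2); add its integral
between 6 and ∞ the integrand is 2*sqrt(6)/(9*t**(3/2))·t^(s-1)

(432*2**(2*s)*s**2*(2*s - 3)*(2*s + 2)*(4*s**2 - 4*s + 1)*uppergamma(2*s, 3/2) - 432*2**(2*s)*s**2*(2*s - 3)*(2*s + 2)*(4*s**2 - 4*s + 1)*uppergamma(2*s, 3) - 432*2**(2*s)*s**2*(2*s - 3)*(2*s + 2) + 108*2**(2*s)*(2*s - 3)*(2*s + 2)*(4*s**2 - 4*s + 1) - 216*3**(2*s)*s*(2*s - 3)*(2*s + 2)*(4*s**2 - 4*s + 1)*log(2) + 216*3**(2*s)*s*(2*s - 3)*(2*s + 2)*(4*s**2 - 4*s + 1)*log(3) - 108*3**(2*s)*(2*s - 3)*(2*s + 2)*(4*s**2 - 4*s + 1) - 16*6**(2*s)*s**2*(2*s + 2)*(4*s**2 - 4*s + 1) + 1728*s**3*(2*s - 3)*(2*s + 2)*log(2) - 864*s**2*(2*s - 3)*(2*s + 2)*log(2) + 864*s**2*(2*s - 3)*(2*s + 2) + 108*s**2*(2*s - 3)*(4*s**2 - 4*s + 1))/(216*2**(2*s)*(3/2)**s*s**2*(2*s - 3)*(2*s + 2)*(4*s**2 - 4*s + 1))
  -1 < Re(s) < 3/2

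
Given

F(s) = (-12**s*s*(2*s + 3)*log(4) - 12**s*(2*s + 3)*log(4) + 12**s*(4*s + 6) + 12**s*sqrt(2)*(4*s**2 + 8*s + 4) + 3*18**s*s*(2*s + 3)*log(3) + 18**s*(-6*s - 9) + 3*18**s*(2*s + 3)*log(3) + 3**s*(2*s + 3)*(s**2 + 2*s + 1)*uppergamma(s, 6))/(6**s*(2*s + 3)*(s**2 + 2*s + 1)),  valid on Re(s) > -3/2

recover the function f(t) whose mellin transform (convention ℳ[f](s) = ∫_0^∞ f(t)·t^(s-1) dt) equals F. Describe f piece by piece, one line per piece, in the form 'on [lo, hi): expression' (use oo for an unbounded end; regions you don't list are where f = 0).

the 3 pieces separated at 2, 3 each add one integral
segment [0, 2) carries t**(3/2); integrate it
∫ t*log(t)·t^(s-1) over [2, 3)
over [3, ∞), the kernel integral of exp(-2*t) enters the sum

on [0, 2): t**(3/2)
on [2, 3): t*log(t)
on [3, oo): exp(-2*t)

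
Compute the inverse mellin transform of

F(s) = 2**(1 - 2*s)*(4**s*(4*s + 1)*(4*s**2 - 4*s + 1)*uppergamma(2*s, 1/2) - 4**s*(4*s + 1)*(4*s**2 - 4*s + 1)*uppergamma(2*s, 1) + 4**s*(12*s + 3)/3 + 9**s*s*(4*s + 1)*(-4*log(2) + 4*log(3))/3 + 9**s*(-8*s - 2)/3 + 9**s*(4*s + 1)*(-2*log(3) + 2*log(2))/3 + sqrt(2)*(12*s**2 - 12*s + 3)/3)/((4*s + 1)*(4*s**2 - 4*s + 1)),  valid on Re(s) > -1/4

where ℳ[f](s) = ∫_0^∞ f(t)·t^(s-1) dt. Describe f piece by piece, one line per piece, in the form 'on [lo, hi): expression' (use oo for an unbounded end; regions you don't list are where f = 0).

strip the power substitution: sqrt(t) on [0, 1/2); exp(-t) on [1/2, 1); log(t)/t on [1, 3/2)
linearity at 1/4, 1 turns ℳ[f](s) into 3 summed integrals
segment [0, 1/4) carries t**(1/4); integrate it
∫ over [1/4, 1) of exp(-sqrt(t))·t^(s-1) joins the sum
for t in [1, 9/4): the term is ∫ log(sqrt(t))/sqrt(t)·t^(s-1)

on [0, 1/4): t**(1/4)
on [1/4, 1): exp(-sqrt(t))
on [1, 9/4): log(sqrt(t))/sqrt(t)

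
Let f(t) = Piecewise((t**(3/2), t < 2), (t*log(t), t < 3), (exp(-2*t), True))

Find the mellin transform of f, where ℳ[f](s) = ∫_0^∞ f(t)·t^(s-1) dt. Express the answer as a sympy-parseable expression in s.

linearity at 2, 3 turns ℳ[f](s) into 3 summed integrals
the [0, 2) slice contributes ∫ t**(3/2)·t^(s-1) dt
piece [2, 3): integrate t*log(t) against the kernel
[3, ∞) adds the kernel integral of exp(-2*t)

(-12**s*s*(2*s + 3)*log(4) - 12**s*(2*s + 3)*log(4) + 12**s*(4*s + 6) + 12**s*sqrt(2)*(4*s**2 + 8*s + 4) + 3*18**s*s*(2*s + 3)*log(3) + 18**s*(-6*s - 9) + 3*18**s*(2*s + 3)*log(3) + 3**s*(2*s + 3)*(s**2 + 2*s + 1)*uppergamma(s, 6))/(6**s*(2*s + 3)*(s**2 + 2*s + 1))
  Re(s) > -3/2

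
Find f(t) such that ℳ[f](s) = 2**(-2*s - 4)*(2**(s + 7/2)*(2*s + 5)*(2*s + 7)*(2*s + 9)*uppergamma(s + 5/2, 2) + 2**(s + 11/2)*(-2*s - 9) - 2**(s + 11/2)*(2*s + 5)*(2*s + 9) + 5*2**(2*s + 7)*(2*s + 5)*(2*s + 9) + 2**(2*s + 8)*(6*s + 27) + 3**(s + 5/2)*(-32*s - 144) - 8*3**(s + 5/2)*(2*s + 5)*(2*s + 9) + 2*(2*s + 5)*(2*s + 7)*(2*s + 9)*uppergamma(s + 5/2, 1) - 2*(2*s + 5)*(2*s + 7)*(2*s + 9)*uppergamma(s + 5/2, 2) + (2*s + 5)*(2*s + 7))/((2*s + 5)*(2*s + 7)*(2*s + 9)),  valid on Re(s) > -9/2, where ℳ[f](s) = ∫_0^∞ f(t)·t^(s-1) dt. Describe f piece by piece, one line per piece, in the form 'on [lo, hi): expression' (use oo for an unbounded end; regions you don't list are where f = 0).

on [0, 1/4): 16*t**(9/2)
on [1/4, 1/2): 4*t**(5/2)*exp(-4*t)
on [1/2, 3/4): 4*t**(5/2)*(2*t + 1)
on [3/4, 1): 4*t**(5/2)*(2*t + 3)
on [1, oo): 4*t**(5/2)*exp(-2*t)

invert the shared t-power to get 16*t**4 on [0, 1/4); 4*t**2*exp(-4*t) on [1/4, 1/2); 4*t**2*(2*t + 1) on [1/2, 3/4); …
remove the common scale on t first: t**4 on [0, 1/2); t**2*exp(-2*t) on [1/2, 1); t**2*(t + 1) on [1, 3/2); …
peel off the shared t-power: t**2 on [0, 1/2); exp(-2*t) on [1/2, 1); t + 1 on [1, 3/2); …
f breaks at 1/4, 1/2, 3/4, 1 into 5 integrals to sum
piece [0, 1/4): integrate 16*t**(9/2) against the kernel
between 1/4 and 1/2 the integrand is 4*t**(5/2)*exp(-4*t)·t^(s-1)
between 1/2 and 3/4 the integrand is 4*t**(5/2)*(2*t + 1)·t^(s-1)
on [3/4, 1) integrate f = 4*t**(5/2)*(2*t + 3) against the kernel
[1, ∞) adds the kernel integral of 4*t**(5/2)*exp(-2*t)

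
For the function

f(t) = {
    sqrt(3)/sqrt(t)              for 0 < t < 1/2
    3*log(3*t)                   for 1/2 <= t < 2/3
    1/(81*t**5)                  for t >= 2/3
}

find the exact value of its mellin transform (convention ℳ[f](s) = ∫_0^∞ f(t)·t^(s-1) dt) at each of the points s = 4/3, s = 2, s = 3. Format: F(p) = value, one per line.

undo the shared t-power: sqrt(3)*sqrt(t) on [0, 1/2); 3*t*log(3*t) on [1/2, 2/3); 1/(81*t**4) on [2/3, ∞)
the common scale on t comes off first: sqrt(t) on [0, 3/2); t*log(t) on [3/2, 2); t**(-4) on [2, ∞)
along the cuts 1/2, 2/3, ℳ[f](s) splits into 3 integrals
segment [0, 1/2) carries sqrt(3)/sqrt(t); integrate it
[1/2, 2/3) adds the kernel integral of 3*log(3*t)
over [2/3, ∞), the kernel integral of 1/(81*t**5) enters the sum

F(4/3) = -9*2**(2/3)*log(3)/16 - 65*18**(1/3)/176 + 9*2**(2/3)*log(2)/16 + 27*2**(2/3)/64 + 18**(1/3)*log(2)/2 + 3*2**(1/6)*sqrt(3)/5
F(2) = -3*log(3)/8 - 19/144 + sqrt(6)/6 + 25*log(2)/24
F(3) = -log(3)/8 - 7/162 + sqrt(6)/20 + 91*log(2)/216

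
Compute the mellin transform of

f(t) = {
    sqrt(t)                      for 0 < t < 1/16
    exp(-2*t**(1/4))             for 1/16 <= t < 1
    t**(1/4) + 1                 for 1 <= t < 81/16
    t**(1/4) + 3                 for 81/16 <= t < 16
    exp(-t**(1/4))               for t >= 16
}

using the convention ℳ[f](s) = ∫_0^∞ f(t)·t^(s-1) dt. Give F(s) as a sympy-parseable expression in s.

(40*2**(8*s)*s*(2*s + 1) + 6*2**(8*s)*(2*s + 1) + 8*2**(4*s)*s*(2*s + 1)*(4*s + 1)*uppergamma(4*s, 2) - 16*2**(4*s)*s*(2*s + 1) - 2*2**(4*s)*(2*s + 1) - 16*81**s*s*(2*s + 1) - 4*81**s*(2*s + 1) + 8*s*(2*s + 1)*(4*s + 1)*uppergamma(4*s, 1) - 8*s*(2*s + 1)*(4*s + 1)*uppergamma(4*s, 2) + s*(4*s + 1))/(2*2**(4*s)*s*(2*s + 1)*(4*s + 1))
  Re(s) > -1/2

peel off the power substitution: t on [0, 1/4); exp(-2*sqrt(t)) on [1/4, 1); sqrt(t) + 1 on [1, 9/4); …
remove the power substitution first: t**2 on [0, 1/2); exp(-2*t) on [1/2, 1); t + 1 on [1, 3/2); …
breakpoints 1/16, 1, 81/16, 16: one integral from each of the 5 segments
over [0, 1/16), the kernel integral of sqrt(t) enters the sum
∫ exp(-2*t**(1/4))·t^(s-1) over [1/16, 1)
∫ (t**(1/4) + 1)·t^(s-1) over [1, 81/16)
on [81/16, 16): add ∫ (t**(1/4) + 3)·t^(s-1) dt
segment 16 to ∞ holds exp(-t**(1/4)); add its integral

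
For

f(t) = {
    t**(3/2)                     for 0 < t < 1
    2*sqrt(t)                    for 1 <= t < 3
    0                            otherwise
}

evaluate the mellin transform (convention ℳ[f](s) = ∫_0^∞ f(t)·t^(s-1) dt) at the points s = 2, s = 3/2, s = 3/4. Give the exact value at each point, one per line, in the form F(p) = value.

F(2) = -18/35 + 36*sqrt(3)/5
F(3/2) = 25/3
F(3/4) = -52/45 + 24*3**(1/4)/5

breakpoints 1: one integral from each of the 2 segments
∫ over [0, 1) of t**(3/2)·t^(s-1) joins the sum
on [1, 3): add ∫ 2*sqrt(t)·t^(s-1) dt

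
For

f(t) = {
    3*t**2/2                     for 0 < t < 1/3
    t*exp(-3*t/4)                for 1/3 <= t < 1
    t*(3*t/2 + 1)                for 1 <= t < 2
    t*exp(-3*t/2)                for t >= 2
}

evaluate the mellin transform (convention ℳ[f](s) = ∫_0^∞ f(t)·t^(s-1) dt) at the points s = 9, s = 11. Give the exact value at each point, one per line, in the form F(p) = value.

F(9) = -9944862556*exp(-3/4)/729 + 2477577947/6495390 + 92041216*exp(-3)/729 + 488580991636*exp(-1/4)/59049
F(11) = -17502958235612*exp(-3/4)/6561 + 35548619933/27634932 + 40539938816*exp(-3)/6561 + 859902545279540*exp(-1/4)/531441

undo the shared t-power: 3*t/2 on [0, 1/3); exp(-3*t/4) on [1/3, 1); 3*t/2 + 1 on [1, 2); …
remove the common scale on t first: 3*t on [0, 1/6); exp(-3*t/2) on [1/6, 1/2); 3*t + 1 on [1/2, 1); …
back out the common scale on t: t on [0, 1/2); exp(-t/2) on [1/2, 3/2); t + 1 on [3/2, 3); …
the 4 pieces separated at 1/3, 1, 2 each add one integral
segment 0 to 1/3 holds 3*t**2/2; add its integral
over [1/3, 1), the kernel integral of t*exp(-3*t/4) enters the sum
on [1, 2): add ∫ t*(3*t/2 + 1)·t^(s-1) dt
on [2, ∞) integrate f = t*exp(-3*t/2) against the kernel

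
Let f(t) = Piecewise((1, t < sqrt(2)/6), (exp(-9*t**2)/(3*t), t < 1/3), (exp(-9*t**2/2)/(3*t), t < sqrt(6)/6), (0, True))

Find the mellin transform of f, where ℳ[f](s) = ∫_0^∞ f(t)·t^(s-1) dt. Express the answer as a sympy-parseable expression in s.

(2*2**(s/2)*s*uppergamma(s/2 - 1/2, 1/2) - 2*2**(s/2)*s*uppergamma(s/2 - 1/2, 1) + sqrt(2)*2**s*s*uppergamma(s/2 - 1/2, 1/2) - sqrt(2)*2**s*s*uppergamma(s/2 - 1/2, 3/4) + 4)/(4*2**(s/2)*3**s*s)
  Re(s) > 0

invert the common scale on t to get 1 on [0, sqrt(2)/2); exp(-t**2)/t on [sqrt(2)/2, 1); exp(-t**2/2)/t on [1, sqrt(6)/2)
strip the shared t-power: t on [0, sqrt(2)/2); exp(-t**2) on [sqrt(2)/2, 1); exp(-t**2/2) on [1, sqrt(6)/2)
reversing the power substitution: sqrt(t) on [0, 1/2); exp(-t) on [1/2, 1); exp(-t/2) on [1, 3/2)
along the cuts sqrt(2)/6, 1/3, ℳ[f](s) splits into 3 integrals
segment 0 to sqrt(2)/6 holds 1; add its integral
segment [sqrt(2)/6, 1/3) carries exp(-9*t**2)/(3*t); integrate it
on [1/3, sqrt(6)/6) integrate f = exp(-9*t**2/2)/(3*t) against the kernel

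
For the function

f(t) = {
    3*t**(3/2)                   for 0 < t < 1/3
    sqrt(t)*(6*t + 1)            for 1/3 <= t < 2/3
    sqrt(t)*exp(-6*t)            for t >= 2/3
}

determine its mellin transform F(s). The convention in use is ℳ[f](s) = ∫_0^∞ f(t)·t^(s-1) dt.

invert the shared t-power to get 3*t on [0, 1/3); 6*t + 1 on [1/3, 2/3); exp(-6*t) on [2/3, ∞)
peel off the common scale on t: t on [0, 1); 2*t + 1 on [1, 2); exp(-2*t) on [2, ∞)
treat the 3 regions marked off by 1/3, 2/3 separately and sum
the [0, 1/3) slice contributes ∫ 3*t**(3/2)·t^(s-1) dt
over [1/3, 2/3), the kernel integral of sqrt(t)*(6*t + 1) enters the sum
the [2/3, ∞) slice contributes ∫ sqrt(t)*exp(-6*t)·t^(s-1) dt

12**(-s - 1/2)*(2**(s + 1/2)*(s + 1/2)*(s + 3/2)*uppergamma(s + 1/2, 4) - 2*4**(s + 1/2)*(s + 1/2) - 4**(s + 1/2) + 5*8**(s + 1/2)*(s + 1/2) + 8**(s + 1/2))/((s + 1/2)*(s + 3/2))
  Re(s) > -3/2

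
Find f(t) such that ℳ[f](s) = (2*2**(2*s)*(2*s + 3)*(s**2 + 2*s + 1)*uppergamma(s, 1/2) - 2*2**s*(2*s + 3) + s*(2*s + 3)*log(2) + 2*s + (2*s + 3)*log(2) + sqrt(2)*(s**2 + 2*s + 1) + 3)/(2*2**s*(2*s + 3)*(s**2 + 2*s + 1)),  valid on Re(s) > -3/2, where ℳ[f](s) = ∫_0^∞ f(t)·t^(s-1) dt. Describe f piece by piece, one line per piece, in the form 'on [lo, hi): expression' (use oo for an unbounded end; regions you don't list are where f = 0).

along the cuts 1/2, 1, ℳ[f](s) splits into 3 integrals
piece [0, 1/2): integrate t**(3/2) against the kernel
∫ over [1/2, 1) of t*log(t)·t^(s-1) joins the sum
segment 1 to ∞ holds exp(-t/2); add its integral

on [0, 1/2): t**(3/2)
on [1/2, 1): t*log(t)
on [1, oo): exp(-t/2)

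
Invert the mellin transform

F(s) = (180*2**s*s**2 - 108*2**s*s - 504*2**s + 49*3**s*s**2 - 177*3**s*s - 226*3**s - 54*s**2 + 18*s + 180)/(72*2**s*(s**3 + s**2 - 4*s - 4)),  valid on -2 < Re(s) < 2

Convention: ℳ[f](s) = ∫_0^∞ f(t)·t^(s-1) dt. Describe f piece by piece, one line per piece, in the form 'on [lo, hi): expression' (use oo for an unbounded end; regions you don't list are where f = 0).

remove the shared t-power first: t on [0, 1/2); 2*t + 1 on [1/2, 1); t/2 on [1, 3/2); …
along the cuts 1/2, 1, 3/2, ℳ[f](s) splits into 4 integrals
∫ t**2·t^(s-1) over [0, 1/2)
∫ t*(2*t + 1)·t^(s-1) over [1/2, 1)
[1, 3/2) adds the kernel integral of t**2/2
for t in [3/2, ∞): the term is ∫ t**(-2)·t^(s-1)

on [0, 1/2): t**2
on [1/2, 1): t*(2*t + 1)
on [1, 3/2): t**2/2
on [3/2, oo): t**(-2)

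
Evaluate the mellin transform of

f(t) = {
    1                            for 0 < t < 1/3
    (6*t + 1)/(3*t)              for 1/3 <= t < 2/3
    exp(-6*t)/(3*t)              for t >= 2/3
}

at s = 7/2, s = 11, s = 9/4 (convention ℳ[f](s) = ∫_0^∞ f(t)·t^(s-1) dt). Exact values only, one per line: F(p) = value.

F(7/2) = sqrt(3)*(sqrt(2)*(105*sqrt(pi)*exp(4)*erfc(2) + 1540)/90720 + (-768 + 6912*sqrt(2))*exp(4)/90720)*exp(-4)
F(11) = 153527*exp(-4)/1417176 + 17401/6495390
F(9/4) = -56*3**(3/4)/1215 + 6**(3/4)*uppergamma(5/4, 4)/108 + 232*2**(1/4)*3**(3/4)/1215

undo the common scale on t: 1 on [0, 1/2); (4*t + 1)/(2*t) on [1/2, 1); exp(-4*t)/(2*t) on [1, ∞)
undo the common scale on t: 1 on [0, 1); (2*t + 1)/t on [1, 2); exp(-2*t)/t on [2, ∞)
the shared t-power comes off first: t on [0, 1); 2*t + 1 on [1, 2); exp(-2*t) on [2, ∞)
summing 3 kernel integrals split by 1/3, 2/3 yields ℳ[f](s)
for t in [0, 1/3): the term is ∫ 1·t^(s-1)
piece [1/3, 2/3): integrate (6*t + 1)/(3*t) against the kernel
segment 2/3 to ∞ holds exp(-6*t)/(3*t); add its integral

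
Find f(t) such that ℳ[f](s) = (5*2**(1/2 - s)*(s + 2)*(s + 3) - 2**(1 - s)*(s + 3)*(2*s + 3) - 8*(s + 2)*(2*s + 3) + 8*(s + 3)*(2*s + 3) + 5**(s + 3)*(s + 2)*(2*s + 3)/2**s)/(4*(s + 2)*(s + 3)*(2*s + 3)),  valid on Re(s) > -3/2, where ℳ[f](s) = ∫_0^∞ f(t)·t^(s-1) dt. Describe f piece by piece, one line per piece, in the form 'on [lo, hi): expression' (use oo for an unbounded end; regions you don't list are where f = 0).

split f at 1/2, 1: ℳ[f](s) collects 3 kernel integrals
for t in [0, 1/2): the term is ∫ 5*t**(3/2)/2·t^(s-1)
piece [1/2, 1): integrate 2*t**2 against the kernel
∫ over [1, 5/2) of 2*t**3·t^(s-1) joins the sum

on [0, 1/2): 5*t**(3/2)/2
on [1/2, 1): 2*t**2
on [1, 5/2): 2*t**3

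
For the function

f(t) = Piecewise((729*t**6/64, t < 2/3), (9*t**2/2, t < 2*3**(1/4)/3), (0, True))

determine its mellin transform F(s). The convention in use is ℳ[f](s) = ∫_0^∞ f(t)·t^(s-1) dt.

(2/3)**s*(3**(s/4 + 1/2)*(2*s + 12) - s - 10)/((s + 2)*(s + 6))
  Re(s) > -6

reversing the common scale on t: t**6 on [0, 1); 2*t**2 on [1, 3**(1/4))
remove the power substitution first: t**3 on [0, 1); 2*t on [1, sqrt(3))
invert the power substitution to get t**(3/2) on [0, 1); 2*sqrt(t) on [1, 3)
cuts at 2/3: linearity sums the 2 kernel integrals
piece [0, 2/3): integrate 729*t**6/64 against the kernel
∫ over [2/3, 2*3**(1/4)/3) of 9*t**2/2·t^(s-1) joins the sum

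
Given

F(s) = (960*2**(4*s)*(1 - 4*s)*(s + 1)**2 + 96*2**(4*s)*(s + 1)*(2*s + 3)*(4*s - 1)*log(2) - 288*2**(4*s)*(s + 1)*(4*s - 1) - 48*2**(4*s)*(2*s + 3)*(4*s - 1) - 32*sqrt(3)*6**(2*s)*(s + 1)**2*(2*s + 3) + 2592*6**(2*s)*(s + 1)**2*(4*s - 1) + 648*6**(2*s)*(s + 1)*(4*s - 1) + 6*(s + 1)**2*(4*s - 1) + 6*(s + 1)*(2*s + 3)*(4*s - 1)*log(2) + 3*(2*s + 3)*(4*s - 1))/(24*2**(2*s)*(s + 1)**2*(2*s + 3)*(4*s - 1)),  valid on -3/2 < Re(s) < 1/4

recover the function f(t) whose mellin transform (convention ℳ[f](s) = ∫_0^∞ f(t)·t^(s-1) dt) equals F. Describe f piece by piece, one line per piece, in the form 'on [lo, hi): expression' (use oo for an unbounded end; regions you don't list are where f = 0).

reversing the power substitution: t**3 on [0, 1/2); t**2*log(t) on [1/2, 2); t**2*(t + 3) on [2, 3); …
peel off the shared t-power: t on [0, 1/2); log(t) on [1/2, 2); t + 3 on [2, 3); …
the 4 pieces separated at 1/4, 4, 9 each add one integral
for t in [0, 1/4): the term is ∫ t**(3/2)·t^(s-1)
over [1/4, 4), the kernel integral of t*log(sqrt(t)) enters the sum
for t in [4, 9): the term is ∫ t*(sqrt(t) + 3)·t^(s-1)
over [9, ∞), the kernel integral of t**(-1/4) enters the sum

on [0, 1/4): t**(3/2)
on [1/4, 4): t*log(sqrt(t))
on [4, 9): t*(sqrt(t) + 3)
on [9, oo): t**(-1/4)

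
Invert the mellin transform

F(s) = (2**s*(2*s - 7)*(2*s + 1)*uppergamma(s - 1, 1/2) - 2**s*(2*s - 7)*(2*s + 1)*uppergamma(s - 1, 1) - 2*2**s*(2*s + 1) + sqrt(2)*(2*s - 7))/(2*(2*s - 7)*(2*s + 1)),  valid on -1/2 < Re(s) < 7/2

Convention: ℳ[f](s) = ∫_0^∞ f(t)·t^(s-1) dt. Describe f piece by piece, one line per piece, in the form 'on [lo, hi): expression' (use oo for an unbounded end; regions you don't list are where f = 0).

peel off the shared t-power: sqrt(2)*t**(3/2)/4 on [0, 1); exp(-t/2) on [1, 2); 4*sqrt(2)/t**(5/2) on [2, ∞)
back out the common scale on t: t**(3/2) on [0, 1/2); exp(-t) on [1/2, 1); t**(-5/2) on [1, ∞)
split f at 1, 2: ℳ[f](s) collects 3 kernel integrals
over [0, 1), the kernel integral of sqrt(2)*sqrt(t)/4 enters the sum
the [1, 2) slice contributes ∫ exp(-t/2)/t·t^(s-1) dt
∫ over [2, ∞) of 4*sqrt(2)/t**(7/2)·t^(s-1) joins the sum

on [0, 1): sqrt(2)*sqrt(t)/4
on [1, 2): exp(-t/2)/t
on [2, oo): 4*sqrt(2)/t**(7/2)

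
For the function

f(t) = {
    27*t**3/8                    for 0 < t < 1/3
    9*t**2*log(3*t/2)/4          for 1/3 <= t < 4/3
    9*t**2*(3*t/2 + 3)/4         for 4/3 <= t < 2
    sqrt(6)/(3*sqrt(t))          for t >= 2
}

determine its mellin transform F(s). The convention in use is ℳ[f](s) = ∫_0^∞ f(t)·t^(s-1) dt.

(480*2**(2*s)*(1 - 2*s)*(s + 2)**2 + 96*2**(2*s)*(s + 2)*(s + 3)*(2*s - 1)*log(2) - 288*2**(2*s)*(s + 2)*(2*s - 1) - 96*2**(2*s)*(s + 3)*(2*s - 1) - 16*sqrt(3)*6**s*(s + 2)**2*(s + 3) + 1296*6**s*(s + 2)**2*(2*s - 1) + 648*6**s*(s + 2)*(2*s - 1) + 3*(s + 2)**2*(2*s - 1) + 6*(s + 2)*(s + 3)*(2*s - 1)*log(2) + 6*(s + 3)*(2*s - 1))/(24*3**s*(s + 2)**2*(s + 3)*(2*s - 1))
  -3 < Re(s) < 1/2

peel off the common scale on t: t**3 on [0, 1/2); t**2*log(t) on [1/2, 2); t**2*(t + 3) on [2, 3); …
invert the shared t-power to get t on [0, 1/2); log(t) on [1/2, 2); t + 3 on [2, 3); …
f breaks at 1/3, 4/3, 2 into 4 integrals to sum
over [0, 1/3), the kernel integral of 27*t**3/8 enters the sum
segment 1/3 to 4/3 holds 9*t**2*log(3*t/2)/4; add its integral
on [4/3, 2): add ∫ 9*t**2*(3*t/2 + 3)/4·t^(s-1) dt
∫ over [2, ∞) of sqrt(6)/(3*sqrt(t))·t^(s-1) joins the sum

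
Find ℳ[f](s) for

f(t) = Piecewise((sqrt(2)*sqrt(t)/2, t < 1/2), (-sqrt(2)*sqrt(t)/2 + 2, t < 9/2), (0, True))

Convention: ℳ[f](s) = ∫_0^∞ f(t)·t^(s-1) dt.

(9**s*s + 2*9**s - 2*s - 2)/(2**s*s*(2*s + 1))
  Re(s) > -1/2

invert the common scale on t to get sqrt(t) on [0, 1/4); 2 - sqrt(t) on [1/4, 9/4)
reversing the power substitution: t on [0, 1/2); 2 - t on [1/2, 3/2)
integrate the 2 segments split at 1/2, then add the results
∫ over [0, 1/2) of sqrt(2)*sqrt(t)/2·t^(s-1) joins the sum
between 1/2 and 9/2 the integrand is (-sqrt(2)*sqrt(t)/2 + 2)·t^(s-1)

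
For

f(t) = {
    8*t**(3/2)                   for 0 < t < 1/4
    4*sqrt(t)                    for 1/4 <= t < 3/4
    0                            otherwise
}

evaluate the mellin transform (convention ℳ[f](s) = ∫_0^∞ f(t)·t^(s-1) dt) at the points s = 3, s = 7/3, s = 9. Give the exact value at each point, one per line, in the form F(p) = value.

F(3) = -11/2016 + 27*sqrt(3)/112
F(7/3) = 3*2**(1/3)*(-29 + 414*3**(5/6))/6256
F(9) = -23/52297728 + 19683*sqrt(3)/1245184

undo the common scale on t: 2*sqrt(2)*t**(3/2) on [0, 1/2); 2*sqrt(2)*sqrt(t) on [1/2, 3/2)
remove the common scale on t first: t**(3/2) on [0, 1); 2*sqrt(t) on [1, 3)
integrate the 2 segments split at 1/4, then add the results
for t in [0, 1/4): the term is ∫ 8*t**(3/2)·t^(s-1)
segment [1/4, 3/4) carries 4*sqrt(t); integrate it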